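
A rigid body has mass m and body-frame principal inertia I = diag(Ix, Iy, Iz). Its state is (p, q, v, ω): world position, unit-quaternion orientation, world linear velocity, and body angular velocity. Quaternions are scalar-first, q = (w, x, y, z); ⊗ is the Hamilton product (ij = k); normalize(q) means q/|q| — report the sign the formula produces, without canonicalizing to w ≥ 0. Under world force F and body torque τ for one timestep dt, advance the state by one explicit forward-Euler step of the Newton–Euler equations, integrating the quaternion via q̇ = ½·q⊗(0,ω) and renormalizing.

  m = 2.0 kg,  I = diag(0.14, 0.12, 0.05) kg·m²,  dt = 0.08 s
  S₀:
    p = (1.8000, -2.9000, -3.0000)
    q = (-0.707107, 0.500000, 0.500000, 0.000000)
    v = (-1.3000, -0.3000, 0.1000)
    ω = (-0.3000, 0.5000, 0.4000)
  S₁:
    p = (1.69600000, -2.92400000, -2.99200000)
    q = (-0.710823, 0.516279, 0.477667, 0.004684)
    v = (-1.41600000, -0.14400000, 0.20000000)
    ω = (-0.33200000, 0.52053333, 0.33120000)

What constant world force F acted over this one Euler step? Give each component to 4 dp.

v₁ − v₀ = (-0.11600000, 0.15600000, 0.10000000)
F = m·Δv/dt = (-2.9000, 3.9000, 2.5000)

F = (-2.9000, 3.9000, 2.5000)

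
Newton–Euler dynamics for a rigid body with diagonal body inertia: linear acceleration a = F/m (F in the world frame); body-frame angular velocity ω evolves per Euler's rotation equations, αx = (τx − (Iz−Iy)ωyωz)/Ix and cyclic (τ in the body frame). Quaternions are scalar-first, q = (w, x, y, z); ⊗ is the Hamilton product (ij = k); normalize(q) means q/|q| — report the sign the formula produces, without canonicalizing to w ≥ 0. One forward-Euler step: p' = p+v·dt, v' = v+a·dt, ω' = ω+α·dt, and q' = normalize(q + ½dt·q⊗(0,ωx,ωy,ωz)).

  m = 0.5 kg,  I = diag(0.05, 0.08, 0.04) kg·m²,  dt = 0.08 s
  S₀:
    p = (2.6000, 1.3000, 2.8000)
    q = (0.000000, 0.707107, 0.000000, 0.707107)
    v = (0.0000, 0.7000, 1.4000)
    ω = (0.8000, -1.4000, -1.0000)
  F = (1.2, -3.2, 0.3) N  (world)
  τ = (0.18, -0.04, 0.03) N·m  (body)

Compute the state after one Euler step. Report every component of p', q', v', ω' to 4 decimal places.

p' = (2.6000, 1.3560, 2.9120)
q' = (0.0056, 0.7446, 0.0508, 0.6656)
v' = (0.1920, 0.1880, 1.4480)
ω' = (1.1776, -1.4320, -0.8728)

a = F/m = (2.4000, -6.4000, 0.6000)
new position p' = (2.6000, 1.3560, 2.9120)
new velocity v' = (0.1920, 0.1880, 1.4480)
gyro term ω×Iω = (-0.0560, -0.0080, -0.0336)
(τ − ω×Iω)/I = (4.7200, -0.4000, 1.5900)
new body rate ω' = (1.1776, -1.4320, -0.8728)
2q̇ = q⊗(0,ω) = (0.1414214, 0.9899498, 1.2727926, -0.9899498)
updated quaternion q' = (0.0056, 0.7446, 0.0508, 0.6656)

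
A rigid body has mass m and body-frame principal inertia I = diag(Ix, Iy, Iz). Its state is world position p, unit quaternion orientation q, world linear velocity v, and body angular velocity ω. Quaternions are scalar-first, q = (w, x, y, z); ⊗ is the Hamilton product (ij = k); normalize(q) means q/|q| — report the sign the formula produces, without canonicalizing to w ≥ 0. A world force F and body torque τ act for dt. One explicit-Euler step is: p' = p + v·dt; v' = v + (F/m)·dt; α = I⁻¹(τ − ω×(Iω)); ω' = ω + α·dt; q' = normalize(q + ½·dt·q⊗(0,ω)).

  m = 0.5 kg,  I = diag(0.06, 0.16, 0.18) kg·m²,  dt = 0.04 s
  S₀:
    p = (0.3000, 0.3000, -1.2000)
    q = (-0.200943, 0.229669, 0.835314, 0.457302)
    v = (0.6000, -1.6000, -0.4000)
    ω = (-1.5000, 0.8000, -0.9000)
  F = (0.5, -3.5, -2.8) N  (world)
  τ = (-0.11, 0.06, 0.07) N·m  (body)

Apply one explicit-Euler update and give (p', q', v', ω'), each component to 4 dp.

p' = (0.3240, 0.2360, -1.2160)
q' = (-0.1990, 0.2132, 0.8219, 0.4893)
v' = (0.6400, -1.8800, -0.6240)
ω' = (-1.5637, 0.8555, -0.8578)

p' = p + v·dt = (0.3240, 0.2360, -1.2160)
new velocity v' = (0.6400, -1.8800, -0.6240)
ω×(Iω) gyroscopic = (-0.0144, -0.1620, -0.1200)
(τ − ω×Iω)/I = (-1.5933, 1.3875, 1.0556)
ω + α·dt = (-1.5637, 0.8555, -0.8578)
Hamilton product q⊗(0,ω) = (0.0878241, -0.8162097, -0.6400053, 1.6175549)
q' = normalize(q + ½dt·q⊗(0,ω)) = (-0.1990, 0.2132, 0.8219, 0.4893)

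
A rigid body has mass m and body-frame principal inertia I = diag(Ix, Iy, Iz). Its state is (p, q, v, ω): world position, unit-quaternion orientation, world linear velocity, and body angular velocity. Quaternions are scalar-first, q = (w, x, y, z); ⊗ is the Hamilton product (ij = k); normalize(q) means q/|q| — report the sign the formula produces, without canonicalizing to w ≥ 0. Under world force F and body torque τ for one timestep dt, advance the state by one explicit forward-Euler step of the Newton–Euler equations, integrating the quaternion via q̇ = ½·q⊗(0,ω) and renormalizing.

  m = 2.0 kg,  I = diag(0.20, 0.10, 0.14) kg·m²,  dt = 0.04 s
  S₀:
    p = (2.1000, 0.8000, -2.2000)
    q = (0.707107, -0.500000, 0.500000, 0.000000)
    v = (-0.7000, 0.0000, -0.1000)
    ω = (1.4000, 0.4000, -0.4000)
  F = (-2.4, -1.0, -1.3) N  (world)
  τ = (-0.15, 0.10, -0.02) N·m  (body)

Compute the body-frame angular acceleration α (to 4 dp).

α = (-0.7180, 1.3360, 0.2571)

ω×(Iω) gyroscopic = (-0.0064, -0.0336, -0.0560)
α = I⁻¹(τ − ω×Iω) = (-0.7180, 1.3360, 0.2571)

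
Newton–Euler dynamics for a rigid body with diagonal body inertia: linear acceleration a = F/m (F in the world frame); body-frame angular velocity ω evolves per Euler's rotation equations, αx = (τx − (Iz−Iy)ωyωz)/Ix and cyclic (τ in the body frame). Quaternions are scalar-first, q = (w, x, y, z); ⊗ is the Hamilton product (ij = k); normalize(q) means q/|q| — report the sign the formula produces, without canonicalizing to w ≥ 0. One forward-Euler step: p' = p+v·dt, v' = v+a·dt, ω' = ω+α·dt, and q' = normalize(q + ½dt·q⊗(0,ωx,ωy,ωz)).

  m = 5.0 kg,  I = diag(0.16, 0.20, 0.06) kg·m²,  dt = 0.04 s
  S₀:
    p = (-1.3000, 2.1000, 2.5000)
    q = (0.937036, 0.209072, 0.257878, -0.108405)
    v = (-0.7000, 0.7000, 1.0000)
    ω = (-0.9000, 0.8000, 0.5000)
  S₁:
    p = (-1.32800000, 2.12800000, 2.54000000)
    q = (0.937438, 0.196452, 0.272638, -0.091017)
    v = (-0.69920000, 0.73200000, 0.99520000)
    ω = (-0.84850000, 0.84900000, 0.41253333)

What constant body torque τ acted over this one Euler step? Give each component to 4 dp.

rate change Δω = (0.05150000, 0.04900000, -0.08746667)
gyro term ω₀×Iω₀ = (-0.0560, -0.0450, -0.0288)
τ = I·(Δω/dt) + ω₀×(Iω₀) = (0.1500, 0.2000, -0.1600)

τ = (0.1500, 0.2000, -0.1600)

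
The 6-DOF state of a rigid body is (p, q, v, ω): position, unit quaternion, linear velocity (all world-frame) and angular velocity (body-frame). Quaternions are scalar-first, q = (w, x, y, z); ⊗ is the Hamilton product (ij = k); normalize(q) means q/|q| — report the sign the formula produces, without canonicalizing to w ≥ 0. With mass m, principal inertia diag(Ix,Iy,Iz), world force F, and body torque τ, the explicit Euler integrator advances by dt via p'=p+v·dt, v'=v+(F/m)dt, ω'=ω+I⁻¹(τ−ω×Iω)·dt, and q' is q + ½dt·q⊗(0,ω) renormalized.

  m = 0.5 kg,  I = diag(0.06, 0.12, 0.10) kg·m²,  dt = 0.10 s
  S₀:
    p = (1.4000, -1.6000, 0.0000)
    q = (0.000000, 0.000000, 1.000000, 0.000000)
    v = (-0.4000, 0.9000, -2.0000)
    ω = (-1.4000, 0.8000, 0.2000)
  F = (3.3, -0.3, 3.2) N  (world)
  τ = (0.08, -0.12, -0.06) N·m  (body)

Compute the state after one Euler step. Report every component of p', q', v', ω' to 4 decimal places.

a = (6.6000, -0.6000, 6.4000)
new position p' = (1.3600, -1.5100, -0.2000)
new velocity v' = (0.2600, 0.8400, -1.3600)
ω×(Iω) gyroscopic = (-0.0032, 0.0112, -0.0672)
α = I⁻¹(τ − ω×Iω) = (1.3867, -1.0933, 0.0720)
ω + α·dt = (-1.2613, 0.6907, 0.2072)
2q̇ = q⊗(0,ω) = (-0.8000000, 0.2000000, 0.0000000, 1.4000000)
q + ½dt·q⊗(0,ω), renormalized = (-0.0399, 0.0100, 0.9967, 0.0698)

p' = (1.3600, -1.5100, -0.2000)
q' = (-0.0399, 0.0100, 0.9967, 0.0698)
v' = (0.2600, 0.8400, -1.3600)
ω' = (-1.2613, 0.6907, 0.2072)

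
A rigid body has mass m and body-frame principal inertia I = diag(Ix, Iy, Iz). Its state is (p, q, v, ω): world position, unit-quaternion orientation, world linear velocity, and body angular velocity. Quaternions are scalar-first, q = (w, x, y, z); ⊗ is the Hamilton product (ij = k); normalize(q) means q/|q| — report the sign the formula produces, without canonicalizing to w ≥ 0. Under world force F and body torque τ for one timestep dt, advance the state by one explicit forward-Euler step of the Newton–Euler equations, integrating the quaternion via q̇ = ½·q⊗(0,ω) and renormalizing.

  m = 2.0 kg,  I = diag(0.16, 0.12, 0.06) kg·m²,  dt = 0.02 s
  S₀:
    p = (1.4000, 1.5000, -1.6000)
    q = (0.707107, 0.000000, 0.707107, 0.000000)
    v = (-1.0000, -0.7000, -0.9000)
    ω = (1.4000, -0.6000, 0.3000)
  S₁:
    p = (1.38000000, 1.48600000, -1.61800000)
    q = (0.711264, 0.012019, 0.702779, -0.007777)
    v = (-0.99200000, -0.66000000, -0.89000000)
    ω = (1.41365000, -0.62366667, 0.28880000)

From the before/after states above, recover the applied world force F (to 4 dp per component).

F = (0.8000, 4.0000, 1.0000)

Δv = v₁−v₀ = (0.00800000, 0.04000000, 0.01000000)
F = m·Δv/dt = (0.8000, 4.0000, 1.0000)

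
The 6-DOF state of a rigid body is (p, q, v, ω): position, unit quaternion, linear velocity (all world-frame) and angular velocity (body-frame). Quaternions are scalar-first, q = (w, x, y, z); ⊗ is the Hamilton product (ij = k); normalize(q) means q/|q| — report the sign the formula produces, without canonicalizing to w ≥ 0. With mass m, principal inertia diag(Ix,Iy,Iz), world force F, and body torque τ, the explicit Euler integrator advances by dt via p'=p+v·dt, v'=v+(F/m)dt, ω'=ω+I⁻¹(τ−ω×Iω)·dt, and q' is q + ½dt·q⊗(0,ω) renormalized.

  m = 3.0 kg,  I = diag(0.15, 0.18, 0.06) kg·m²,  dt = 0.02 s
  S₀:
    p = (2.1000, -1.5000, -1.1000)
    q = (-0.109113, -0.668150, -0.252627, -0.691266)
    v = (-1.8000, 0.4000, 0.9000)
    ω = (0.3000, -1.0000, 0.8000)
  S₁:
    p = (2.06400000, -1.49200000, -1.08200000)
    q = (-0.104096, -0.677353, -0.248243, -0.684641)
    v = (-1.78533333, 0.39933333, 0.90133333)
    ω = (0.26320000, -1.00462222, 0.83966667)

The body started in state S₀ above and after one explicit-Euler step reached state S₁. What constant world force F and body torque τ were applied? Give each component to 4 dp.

F = (2.2000, -0.1000, 0.2000)
τ = (-0.1800, -0.0200, 0.1100)

Δv = v₁−v₀ = (0.01466667, -0.00066667, 0.00133333)
m·(v₁−v₀)/dt = (2.2000, -0.1000, 0.2000)
rate change Δω = (-0.03680000, -0.00462222, 0.03966667)
gyro term ω₀×Iω₀ = (0.0960, 0.0216, -0.0090)
τ = I·(Δω/dt) + ω₀×(Iω₀) = (-0.1800, -0.0200, 0.1100)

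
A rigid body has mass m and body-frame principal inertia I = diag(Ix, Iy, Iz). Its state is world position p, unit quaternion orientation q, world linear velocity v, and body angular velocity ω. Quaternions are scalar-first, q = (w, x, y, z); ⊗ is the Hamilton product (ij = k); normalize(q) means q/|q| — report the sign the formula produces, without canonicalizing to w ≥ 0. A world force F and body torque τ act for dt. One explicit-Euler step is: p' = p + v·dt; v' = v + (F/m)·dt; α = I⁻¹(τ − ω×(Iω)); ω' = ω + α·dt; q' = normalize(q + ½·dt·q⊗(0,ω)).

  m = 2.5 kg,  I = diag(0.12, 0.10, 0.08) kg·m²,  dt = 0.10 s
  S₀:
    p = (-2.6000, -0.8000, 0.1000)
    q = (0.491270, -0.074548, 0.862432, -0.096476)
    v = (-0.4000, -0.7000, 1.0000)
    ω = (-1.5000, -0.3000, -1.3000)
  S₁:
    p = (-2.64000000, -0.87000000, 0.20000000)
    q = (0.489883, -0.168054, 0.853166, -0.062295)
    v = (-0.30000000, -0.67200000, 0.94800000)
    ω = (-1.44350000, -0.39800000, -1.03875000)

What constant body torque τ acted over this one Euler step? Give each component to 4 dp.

ω₁ − ω₀ = (0.05650000, -0.09800000, 0.26125000)
I·α + gyro = (0.0600, -0.0200, 0.2000)

τ = (0.0600, -0.0200, 0.2000)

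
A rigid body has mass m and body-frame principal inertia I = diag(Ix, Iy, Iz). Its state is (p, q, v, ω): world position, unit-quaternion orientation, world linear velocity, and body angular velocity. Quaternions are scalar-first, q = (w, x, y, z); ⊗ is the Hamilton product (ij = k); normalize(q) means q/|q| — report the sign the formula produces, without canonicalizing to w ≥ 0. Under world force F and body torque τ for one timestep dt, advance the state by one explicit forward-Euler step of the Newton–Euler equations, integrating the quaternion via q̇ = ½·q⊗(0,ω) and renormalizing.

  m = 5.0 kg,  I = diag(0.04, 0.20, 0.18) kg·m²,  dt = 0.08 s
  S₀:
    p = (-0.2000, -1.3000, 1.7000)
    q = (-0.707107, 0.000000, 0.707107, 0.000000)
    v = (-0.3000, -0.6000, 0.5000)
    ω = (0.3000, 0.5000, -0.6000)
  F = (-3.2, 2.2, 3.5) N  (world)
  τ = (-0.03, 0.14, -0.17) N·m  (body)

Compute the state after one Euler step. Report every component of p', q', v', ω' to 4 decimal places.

p' = (-0.2240, -1.3480, 1.7400)
q' = (-0.7208, -0.0254, 0.6926, 0.0085)
v' = (-0.3512, -0.5648, 0.5560)
ω' = (0.2280, 0.5459, -0.6862)

linear accel F/m = (-0.6400, 0.4400, 0.7000)
p' = p + v·dt = (-0.2240, -1.3480, 1.7400)
v + (F/m)dt = (-0.3512, -0.5648, 0.5560)
α = I⁻¹(τ − ω×Iω) = (-0.9000, 0.5740, -1.0778)
new body rate ω' = (0.2280, 0.5459, -0.6862)
2q̇ = q⊗(0,ω) = (-0.3535535, -0.6363963, -0.3535535, 0.2121321)
updated quaternion q' = (-0.7208, -0.0254, 0.6926, 0.0085)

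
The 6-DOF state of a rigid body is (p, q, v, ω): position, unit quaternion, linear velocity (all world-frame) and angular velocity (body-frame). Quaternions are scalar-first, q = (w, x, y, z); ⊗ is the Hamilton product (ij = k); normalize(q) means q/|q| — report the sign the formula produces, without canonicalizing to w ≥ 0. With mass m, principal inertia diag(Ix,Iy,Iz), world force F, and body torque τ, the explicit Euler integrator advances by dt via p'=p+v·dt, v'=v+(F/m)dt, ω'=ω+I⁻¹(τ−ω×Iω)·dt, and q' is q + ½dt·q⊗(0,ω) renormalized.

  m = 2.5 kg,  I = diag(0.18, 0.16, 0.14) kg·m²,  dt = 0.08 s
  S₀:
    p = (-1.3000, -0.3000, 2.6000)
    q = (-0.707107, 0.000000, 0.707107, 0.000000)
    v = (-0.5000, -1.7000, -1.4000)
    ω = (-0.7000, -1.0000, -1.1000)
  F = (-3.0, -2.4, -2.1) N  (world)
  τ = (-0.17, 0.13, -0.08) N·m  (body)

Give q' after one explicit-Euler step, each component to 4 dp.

q' = (-0.6774, -0.0113, 0.7338, 0.0508)

q⊗(0,ω) = (0.7071070, -0.2828428, 0.7071070, 1.2727926)
q + ½dt·q⊗(0,ω), renormalized = (-0.6774, -0.0113, 0.7338, 0.0508)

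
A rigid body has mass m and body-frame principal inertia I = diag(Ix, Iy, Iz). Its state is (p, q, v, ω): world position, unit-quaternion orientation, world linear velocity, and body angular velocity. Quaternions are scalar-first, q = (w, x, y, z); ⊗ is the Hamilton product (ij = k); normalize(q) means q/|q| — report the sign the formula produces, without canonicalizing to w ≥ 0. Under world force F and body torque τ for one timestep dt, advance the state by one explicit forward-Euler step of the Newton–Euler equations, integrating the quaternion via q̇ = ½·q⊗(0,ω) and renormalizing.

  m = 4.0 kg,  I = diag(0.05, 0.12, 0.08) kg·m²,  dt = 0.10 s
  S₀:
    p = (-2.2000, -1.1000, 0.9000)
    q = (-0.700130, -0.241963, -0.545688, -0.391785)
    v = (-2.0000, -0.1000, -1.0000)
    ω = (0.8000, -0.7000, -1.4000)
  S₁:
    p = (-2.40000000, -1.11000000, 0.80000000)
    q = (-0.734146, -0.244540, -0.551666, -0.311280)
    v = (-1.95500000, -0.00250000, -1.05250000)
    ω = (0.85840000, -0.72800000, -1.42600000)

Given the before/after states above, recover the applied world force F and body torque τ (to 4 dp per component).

velocity change Δv = (0.04500000, 0.09750000, -0.05250000)
m·(v₁−v₀)/dt = (1.8000, 3.9000, -2.1000)
Δω = ω₁−ω₀ = (0.05840000, -0.02800000, -0.02600000)
ω₀×(Iω₀) = (-0.0392, 0.0336, -0.0392)
I·α + gyro = (-0.0100, 0.0000, -0.0600)

F = (1.8000, 3.9000, -2.1000)
τ = (-0.0100, 0.0000, -0.0600)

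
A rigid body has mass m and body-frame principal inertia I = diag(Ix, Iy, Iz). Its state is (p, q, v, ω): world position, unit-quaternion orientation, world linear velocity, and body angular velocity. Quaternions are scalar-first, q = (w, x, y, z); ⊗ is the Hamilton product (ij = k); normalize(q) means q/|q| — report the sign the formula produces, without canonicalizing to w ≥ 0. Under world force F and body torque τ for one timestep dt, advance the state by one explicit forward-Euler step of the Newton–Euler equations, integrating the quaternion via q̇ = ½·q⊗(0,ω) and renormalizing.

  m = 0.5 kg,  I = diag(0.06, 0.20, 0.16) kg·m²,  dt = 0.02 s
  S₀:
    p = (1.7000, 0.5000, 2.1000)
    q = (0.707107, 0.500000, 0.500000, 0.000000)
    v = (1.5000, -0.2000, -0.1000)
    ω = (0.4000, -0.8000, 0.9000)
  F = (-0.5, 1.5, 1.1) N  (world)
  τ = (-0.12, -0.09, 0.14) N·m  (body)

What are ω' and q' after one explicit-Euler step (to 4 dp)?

(τ − ω×Iω)/I = (-2.4800, -0.2700, 1.1550)
ω' = ω + α·dt = (0.3504, -0.8054, 0.9231)
2q̇ = q⊗(0,ω) = (0.2000000, 0.7328428, -1.0156856, 0.0363963)
q' = normalize(q + ½dt·q⊗(0,ω)) = (0.7090, 0.5073, 0.4898, 0.0004)

ω' = (0.3504, -0.8054, 0.9231)
q' = (0.7090, 0.5073, 0.4898, 0.0004)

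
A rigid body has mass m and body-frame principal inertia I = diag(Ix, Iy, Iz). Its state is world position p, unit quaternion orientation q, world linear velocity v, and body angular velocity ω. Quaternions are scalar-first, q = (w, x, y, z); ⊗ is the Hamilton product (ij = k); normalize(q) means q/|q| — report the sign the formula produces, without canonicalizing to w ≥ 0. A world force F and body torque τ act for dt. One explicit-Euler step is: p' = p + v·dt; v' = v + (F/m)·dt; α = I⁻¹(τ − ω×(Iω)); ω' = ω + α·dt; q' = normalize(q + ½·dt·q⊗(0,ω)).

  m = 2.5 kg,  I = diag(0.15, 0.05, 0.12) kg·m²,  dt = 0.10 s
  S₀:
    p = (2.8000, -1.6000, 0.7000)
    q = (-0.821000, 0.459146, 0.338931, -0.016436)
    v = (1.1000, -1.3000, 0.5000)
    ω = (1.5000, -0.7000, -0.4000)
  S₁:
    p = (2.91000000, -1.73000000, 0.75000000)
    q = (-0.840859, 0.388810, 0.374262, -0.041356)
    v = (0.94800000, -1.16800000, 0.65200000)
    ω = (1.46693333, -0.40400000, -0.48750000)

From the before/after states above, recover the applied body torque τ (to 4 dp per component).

ω₁ − ω₀ = (-0.03306667, 0.29600000, -0.08750000)
τ = I·(Δω/dt) + ω₀×(Iω₀) = (-0.0300, 0.1300, 0.0000)

τ = (-0.0300, 0.1300, 0.0000)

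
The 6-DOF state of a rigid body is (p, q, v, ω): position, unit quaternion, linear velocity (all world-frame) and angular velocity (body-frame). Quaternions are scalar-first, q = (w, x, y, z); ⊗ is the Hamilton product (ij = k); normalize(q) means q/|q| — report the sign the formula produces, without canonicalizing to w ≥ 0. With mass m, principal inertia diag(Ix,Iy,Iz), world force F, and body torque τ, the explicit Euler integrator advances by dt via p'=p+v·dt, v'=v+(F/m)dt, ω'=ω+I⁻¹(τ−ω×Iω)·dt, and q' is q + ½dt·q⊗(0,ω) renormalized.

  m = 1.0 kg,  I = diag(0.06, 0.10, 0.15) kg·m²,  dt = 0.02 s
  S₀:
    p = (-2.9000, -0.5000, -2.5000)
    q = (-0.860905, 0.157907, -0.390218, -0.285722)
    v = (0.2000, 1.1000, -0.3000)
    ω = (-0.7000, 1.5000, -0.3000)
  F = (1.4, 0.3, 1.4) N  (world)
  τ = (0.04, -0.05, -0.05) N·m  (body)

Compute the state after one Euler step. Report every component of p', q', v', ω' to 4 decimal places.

linear accel F/m = (1.4000, 0.3000, 1.4000)
p + v·dt = (-2.8960, -0.4780, -2.5060)
new velocity v' = (0.2280, 1.1060, -0.2720)
(τ − ω×Iω)/I = (1.0417, -0.3110, -0.0533)
new body rate ω' = (-0.6792, 1.4938, -0.3011)
Hamilton product q⊗(0,ω) = (0.6101453, 1.1482819, -1.0439800, 0.2219794)
updated quaternion q' = (-0.8547, 0.1694, -0.4006, -0.2835)

p' = (-2.8960, -0.4780, -2.5060)
q' = (-0.8547, 0.1694, -0.4006, -0.2835)
v' = (0.2280, 1.1060, -0.2720)
ω' = (-0.6792, 1.4938, -0.3011)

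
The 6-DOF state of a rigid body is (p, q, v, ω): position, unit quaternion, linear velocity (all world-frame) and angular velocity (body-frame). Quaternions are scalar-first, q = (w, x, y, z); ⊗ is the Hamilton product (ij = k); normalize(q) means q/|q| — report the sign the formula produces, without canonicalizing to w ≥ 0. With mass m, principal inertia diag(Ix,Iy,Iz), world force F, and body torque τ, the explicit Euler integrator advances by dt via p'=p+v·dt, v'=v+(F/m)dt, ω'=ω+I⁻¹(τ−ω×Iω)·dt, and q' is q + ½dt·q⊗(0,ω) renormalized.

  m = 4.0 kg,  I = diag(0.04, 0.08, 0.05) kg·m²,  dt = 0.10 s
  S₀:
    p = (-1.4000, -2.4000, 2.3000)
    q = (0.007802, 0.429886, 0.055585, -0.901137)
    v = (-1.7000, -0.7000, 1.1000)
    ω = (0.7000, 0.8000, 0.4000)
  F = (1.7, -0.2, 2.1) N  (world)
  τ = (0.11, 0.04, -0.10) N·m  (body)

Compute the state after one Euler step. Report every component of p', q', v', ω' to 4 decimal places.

p' = (-1.5700, -2.4700, 2.4100)
q' = (0.0085, 0.4666, 0.0157, -0.8843)
v' = (-1.6575, -0.7050, 1.1525)
ω' = (0.9990, 0.8535, 0.1552)

linear accel F/m = (0.4250, -0.0500, 0.5250)
p' = p + v·dt = (-1.5700, -2.4700, 2.4100)
v + (F/m)dt = (-1.6575, -0.7050, 1.1525)
gyro term ω×Iω = (-0.0096, -0.0028, 0.0224)
(τ − ω×Iω)/I = (2.9900, 0.5350, -2.4480)
ω' = ω + α·dt = (0.9990, 0.8535, 0.1552)
2q̇ = q⊗(0,ω) = (0.0150666, 0.7486050, -0.7965087, 0.3081201)
updated quaternion q' = (0.0085, 0.4666, 0.0157, -0.8843)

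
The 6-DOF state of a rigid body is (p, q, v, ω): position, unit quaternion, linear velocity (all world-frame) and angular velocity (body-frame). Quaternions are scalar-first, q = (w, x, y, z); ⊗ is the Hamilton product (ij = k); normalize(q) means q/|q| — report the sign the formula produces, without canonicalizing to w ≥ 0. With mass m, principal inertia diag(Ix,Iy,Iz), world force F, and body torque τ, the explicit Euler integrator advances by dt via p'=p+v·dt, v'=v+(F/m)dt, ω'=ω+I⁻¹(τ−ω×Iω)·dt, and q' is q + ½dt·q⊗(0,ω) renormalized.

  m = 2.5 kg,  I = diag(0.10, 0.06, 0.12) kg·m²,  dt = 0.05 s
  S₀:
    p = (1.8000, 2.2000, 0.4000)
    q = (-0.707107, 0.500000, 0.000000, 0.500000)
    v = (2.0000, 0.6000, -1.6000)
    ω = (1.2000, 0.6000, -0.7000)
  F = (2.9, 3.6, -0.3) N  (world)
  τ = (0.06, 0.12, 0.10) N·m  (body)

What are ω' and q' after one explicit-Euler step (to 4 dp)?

ω' = (1.2426, 0.6860, -0.6463)
q' = (-0.7128, 0.4709, 0.0131, 0.5195)

(τ − ω×Iω)/I = (0.8520, 1.7200, 1.0733)
new body rate ω' = (1.2426, 0.6860, -0.6463)
2q̇ = q⊗(0,ω) = (-0.2500000, -1.1485284, 0.5257358, 0.7949749)
updated quaternion q' = (-0.7128, 0.4709, 0.0131, 0.5195)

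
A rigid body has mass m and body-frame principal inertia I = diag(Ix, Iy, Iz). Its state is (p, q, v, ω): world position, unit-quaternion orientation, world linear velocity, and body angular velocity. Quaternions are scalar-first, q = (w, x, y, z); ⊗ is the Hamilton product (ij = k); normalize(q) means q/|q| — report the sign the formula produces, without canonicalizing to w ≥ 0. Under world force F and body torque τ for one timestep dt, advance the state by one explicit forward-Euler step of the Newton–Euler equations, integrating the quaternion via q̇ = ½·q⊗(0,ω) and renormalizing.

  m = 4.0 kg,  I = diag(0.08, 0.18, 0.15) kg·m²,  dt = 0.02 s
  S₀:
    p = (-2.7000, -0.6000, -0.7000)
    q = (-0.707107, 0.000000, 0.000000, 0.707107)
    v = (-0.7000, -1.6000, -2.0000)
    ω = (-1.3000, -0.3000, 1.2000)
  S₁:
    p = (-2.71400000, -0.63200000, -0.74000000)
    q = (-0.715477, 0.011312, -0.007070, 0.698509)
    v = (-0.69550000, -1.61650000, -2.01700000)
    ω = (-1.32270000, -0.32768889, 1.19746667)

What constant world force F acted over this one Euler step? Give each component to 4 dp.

F = (0.9000, -3.3000, -3.4000)

Δv = v₁−v₀ = (0.00450000, -0.01650000, -0.01700000)
applied force F = (0.9000, -3.3000, -3.4000)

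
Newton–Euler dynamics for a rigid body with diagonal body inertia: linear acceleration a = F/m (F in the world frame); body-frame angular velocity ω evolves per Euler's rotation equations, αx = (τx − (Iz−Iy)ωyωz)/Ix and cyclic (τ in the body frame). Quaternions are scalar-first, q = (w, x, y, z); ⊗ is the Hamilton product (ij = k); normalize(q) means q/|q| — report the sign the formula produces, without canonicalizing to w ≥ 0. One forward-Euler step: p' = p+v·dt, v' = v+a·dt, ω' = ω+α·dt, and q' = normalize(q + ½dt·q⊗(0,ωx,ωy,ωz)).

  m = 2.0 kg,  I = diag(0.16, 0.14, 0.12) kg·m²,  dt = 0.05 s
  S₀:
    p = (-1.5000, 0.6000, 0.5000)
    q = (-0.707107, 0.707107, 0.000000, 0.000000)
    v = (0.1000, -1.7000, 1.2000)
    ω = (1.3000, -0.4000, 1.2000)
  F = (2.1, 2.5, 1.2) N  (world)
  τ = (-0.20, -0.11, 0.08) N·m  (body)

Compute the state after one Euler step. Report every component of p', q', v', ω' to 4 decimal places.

p' = (-1.4950, 0.5150, 0.5600)
q' = (-0.7293, 0.6834, -0.0141, -0.0283)
v' = (0.1525, -1.6375, 1.2300)
ω' = (1.2345, -0.4616, 1.2290)

p' = p + v·dt = (-1.4950, 0.5150, 0.5600)
new velocity v' = (0.1525, -1.6375, 1.2300)
(τ − ω×Iω)/I = (-1.3100, -1.2314, 0.5800)
ω' = ω + α·dt = (1.2345, -0.4616, 1.2290)
Hamilton product q⊗(0,ω) = (-0.9192391, -0.9192391, -0.5656856, -1.1313712)
q + ½dt·q⊗(0,ω), renormalized = (-0.7293, 0.6834, -0.0141, -0.0283)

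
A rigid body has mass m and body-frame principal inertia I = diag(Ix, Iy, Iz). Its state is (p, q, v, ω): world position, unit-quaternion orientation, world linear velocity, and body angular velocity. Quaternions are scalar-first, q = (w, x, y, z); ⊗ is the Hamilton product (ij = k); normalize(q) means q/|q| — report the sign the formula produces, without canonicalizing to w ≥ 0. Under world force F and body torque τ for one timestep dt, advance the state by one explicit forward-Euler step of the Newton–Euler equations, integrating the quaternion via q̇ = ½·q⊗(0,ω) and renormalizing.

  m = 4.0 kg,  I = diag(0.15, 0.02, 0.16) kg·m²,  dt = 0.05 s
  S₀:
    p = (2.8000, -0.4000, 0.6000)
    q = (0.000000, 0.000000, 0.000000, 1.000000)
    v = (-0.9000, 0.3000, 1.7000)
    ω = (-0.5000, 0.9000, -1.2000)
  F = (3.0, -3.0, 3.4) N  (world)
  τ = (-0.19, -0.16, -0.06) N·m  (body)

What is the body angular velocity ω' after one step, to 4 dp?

ω×(Iω) gyroscopic = (-0.1512, -0.0060, 0.0585)
angular accel α = (-0.2587, -7.7000, -0.7406)
ω + α·dt = (-0.5129, 0.5150, -1.2370)

ω' = (-0.5129, 0.5150, -1.2370)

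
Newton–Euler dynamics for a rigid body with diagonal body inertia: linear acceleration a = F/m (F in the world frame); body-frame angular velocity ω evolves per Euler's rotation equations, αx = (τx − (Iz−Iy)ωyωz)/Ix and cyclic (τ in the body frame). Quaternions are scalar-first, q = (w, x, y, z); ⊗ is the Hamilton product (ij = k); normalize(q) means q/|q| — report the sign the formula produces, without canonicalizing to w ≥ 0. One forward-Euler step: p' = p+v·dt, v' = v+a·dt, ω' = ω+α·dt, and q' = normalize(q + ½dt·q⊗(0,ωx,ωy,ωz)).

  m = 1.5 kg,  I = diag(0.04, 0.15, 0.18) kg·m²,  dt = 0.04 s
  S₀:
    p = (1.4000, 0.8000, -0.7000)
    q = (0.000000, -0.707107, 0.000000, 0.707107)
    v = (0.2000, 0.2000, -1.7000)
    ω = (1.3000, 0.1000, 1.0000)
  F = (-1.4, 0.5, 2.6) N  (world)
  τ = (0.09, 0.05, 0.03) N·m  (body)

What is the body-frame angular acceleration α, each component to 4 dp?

ω×(Iω) gyroscopic = (0.0030, -0.1820, 0.0143)
(τ − ω×Iω)/I = (2.1750, 1.5467, 0.0872)

α = (2.1750, 1.5467, 0.0872)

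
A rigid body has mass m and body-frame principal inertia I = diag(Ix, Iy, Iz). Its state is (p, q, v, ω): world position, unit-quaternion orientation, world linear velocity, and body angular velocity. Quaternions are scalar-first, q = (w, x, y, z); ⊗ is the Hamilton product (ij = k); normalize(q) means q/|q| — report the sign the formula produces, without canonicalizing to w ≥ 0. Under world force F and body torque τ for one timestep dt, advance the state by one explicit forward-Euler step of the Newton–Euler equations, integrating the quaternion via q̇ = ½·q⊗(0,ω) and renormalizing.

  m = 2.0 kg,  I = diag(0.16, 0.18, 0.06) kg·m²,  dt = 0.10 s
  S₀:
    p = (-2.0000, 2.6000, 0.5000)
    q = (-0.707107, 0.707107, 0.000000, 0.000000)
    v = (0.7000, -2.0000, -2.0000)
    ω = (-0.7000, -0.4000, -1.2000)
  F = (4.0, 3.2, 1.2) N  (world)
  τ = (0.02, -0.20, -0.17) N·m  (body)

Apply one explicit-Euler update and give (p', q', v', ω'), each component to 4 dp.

p + v·dt = (-1.9300, 2.4000, 0.3000)
v + (F/m)dt = (0.9000, -1.8400, -1.9400)
gyro term ω×Iω = (-0.0576, 0.0840, 0.0056)
α = I⁻¹(τ − ω×Iω) = (0.4850, -1.5778, -2.9267)
new body rate ω' = (-0.6515, -0.5578, -1.4927)
q⊗(0,ω) = (0.4949749, 0.4949749, 1.1313712, 0.5656856)
updated quaternion q' = (-0.6806, 0.7300, 0.0564, 0.0282)

p' = (-1.9300, 2.4000, 0.3000)
q' = (-0.6806, 0.7300, 0.0564, 0.0282)
v' = (0.9000, -1.8400, -1.9400)
ω' = (-0.6515, -0.5578, -1.4927)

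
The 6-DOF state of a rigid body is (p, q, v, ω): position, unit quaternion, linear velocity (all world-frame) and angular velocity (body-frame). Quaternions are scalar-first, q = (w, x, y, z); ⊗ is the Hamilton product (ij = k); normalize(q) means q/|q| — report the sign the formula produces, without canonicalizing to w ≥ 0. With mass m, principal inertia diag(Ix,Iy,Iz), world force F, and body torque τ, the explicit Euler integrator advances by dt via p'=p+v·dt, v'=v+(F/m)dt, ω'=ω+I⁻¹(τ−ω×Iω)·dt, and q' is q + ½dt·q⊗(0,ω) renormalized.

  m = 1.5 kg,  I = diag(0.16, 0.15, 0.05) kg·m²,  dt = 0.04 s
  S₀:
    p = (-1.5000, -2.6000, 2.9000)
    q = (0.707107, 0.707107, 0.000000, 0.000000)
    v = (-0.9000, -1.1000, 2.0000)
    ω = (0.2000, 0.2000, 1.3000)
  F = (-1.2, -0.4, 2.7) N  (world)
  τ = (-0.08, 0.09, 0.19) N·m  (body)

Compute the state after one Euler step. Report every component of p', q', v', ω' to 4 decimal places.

p' = p + v·dt = (-1.5360, -2.6440, 2.9800)
v + (F/m)dt = (-0.9320, -1.1107, 2.0720)
gyro term ω×Iω = (-0.0260, 0.0286, -0.0004)
(τ − ω×Iω)/I = (-0.3375, 0.4093, 3.8080)
ω' = ω + α·dt = (0.1865, 0.2164, 1.4523)
Hamilton product q⊗(0,ω) = (-0.1414214, 0.1414214, -0.7778177, 1.0606605)
q + ½dt·q⊗(0,ω), renormalized = (0.7040, 0.7097, -0.0156, 0.0212)

p' = (-1.5360, -2.6440, 2.9800)
q' = (0.7040, 0.7097, -0.0156, 0.0212)
v' = (-0.9320, -1.1107, 2.0720)
ω' = (0.1865, 0.2164, 1.4523)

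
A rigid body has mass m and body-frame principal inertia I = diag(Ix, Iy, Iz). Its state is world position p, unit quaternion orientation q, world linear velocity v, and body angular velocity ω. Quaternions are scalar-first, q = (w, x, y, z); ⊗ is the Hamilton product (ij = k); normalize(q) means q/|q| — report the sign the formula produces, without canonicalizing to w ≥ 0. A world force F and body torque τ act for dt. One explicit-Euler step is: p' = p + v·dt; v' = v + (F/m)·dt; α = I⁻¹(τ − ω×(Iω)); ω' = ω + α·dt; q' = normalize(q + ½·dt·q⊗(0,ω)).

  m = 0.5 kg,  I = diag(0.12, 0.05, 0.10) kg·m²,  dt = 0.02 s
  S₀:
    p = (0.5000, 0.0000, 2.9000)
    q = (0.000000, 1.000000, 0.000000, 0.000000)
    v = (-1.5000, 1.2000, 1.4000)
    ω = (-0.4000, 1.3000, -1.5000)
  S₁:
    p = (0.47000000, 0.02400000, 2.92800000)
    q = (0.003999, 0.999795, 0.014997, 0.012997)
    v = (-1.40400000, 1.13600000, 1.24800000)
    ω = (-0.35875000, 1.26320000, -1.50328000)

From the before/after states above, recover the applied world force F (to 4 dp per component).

velocity change Δv = (0.09600000, -0.06400000, -0.15200000)
m·(v₁−v₀)/dt = (2.4000, -1.6000, -3.8000)

F = (2.4000, -1.6000, -3.8000)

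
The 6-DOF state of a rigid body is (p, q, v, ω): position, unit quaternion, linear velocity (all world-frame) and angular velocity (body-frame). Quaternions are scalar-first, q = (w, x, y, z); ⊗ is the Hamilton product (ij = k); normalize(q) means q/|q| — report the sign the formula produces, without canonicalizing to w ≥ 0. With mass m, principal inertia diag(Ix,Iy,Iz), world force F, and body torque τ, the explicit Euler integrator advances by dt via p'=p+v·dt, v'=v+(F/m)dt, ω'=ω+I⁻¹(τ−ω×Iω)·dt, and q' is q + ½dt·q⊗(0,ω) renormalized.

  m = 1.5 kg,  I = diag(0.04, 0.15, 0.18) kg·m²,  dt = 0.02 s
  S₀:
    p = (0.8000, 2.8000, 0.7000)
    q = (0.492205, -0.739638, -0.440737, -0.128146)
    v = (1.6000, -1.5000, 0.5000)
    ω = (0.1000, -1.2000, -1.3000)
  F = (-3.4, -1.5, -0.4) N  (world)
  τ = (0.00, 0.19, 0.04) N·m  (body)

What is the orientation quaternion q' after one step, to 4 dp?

q⊗(0,ω) = (-0.6215104, 0.4684034, -1.5649900, 0.2917728)
q' = normalize(q + ½dt·q⊗(0,ω)) = (0.4859, -0.7348, -0.4563, -0.1252)

q' = (0.4859, -0.7348, -0.4563, -0.1252)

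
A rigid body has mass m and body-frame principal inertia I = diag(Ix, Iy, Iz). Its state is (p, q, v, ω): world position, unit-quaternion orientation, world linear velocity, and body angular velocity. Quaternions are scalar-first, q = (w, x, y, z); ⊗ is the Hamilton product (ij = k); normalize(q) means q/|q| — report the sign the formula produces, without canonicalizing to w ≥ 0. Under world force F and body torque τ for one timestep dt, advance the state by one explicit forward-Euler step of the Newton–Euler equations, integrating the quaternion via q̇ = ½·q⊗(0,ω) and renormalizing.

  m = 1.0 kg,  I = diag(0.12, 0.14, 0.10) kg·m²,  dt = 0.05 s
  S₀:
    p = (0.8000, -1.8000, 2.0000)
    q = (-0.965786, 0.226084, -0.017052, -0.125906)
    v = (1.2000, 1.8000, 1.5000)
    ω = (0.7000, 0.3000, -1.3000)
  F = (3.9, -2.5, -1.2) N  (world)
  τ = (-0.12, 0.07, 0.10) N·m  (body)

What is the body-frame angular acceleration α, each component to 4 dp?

gyro term ω×Iω = (0.0156, -0.0182, 0.0042)
angular accel α = (-1.1300, 0.6300, 0.9580)

α = (-1.1300, 0.6300, 0.9580)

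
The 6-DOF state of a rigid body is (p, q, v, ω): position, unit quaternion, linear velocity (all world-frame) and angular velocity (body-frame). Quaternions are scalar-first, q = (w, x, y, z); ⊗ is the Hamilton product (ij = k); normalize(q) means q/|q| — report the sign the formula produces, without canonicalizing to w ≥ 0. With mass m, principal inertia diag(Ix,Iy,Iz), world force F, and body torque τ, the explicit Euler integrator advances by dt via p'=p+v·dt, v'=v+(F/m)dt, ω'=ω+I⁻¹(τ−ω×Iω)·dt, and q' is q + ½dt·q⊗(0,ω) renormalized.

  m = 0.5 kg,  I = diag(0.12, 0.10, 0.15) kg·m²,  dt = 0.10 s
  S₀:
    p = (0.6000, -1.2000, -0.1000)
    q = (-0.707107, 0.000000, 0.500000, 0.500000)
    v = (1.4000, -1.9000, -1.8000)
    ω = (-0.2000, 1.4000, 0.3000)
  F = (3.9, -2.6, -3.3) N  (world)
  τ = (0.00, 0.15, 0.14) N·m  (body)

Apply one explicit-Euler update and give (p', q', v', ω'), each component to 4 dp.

p' = (0.7400, -1.3900, -0.2800)
q' = (-0.7477, -0.0204, 0.4443, 0.4931)
v' = (2.1800, -2.4200, -2.4600)
ω' = (-0.2175, 1.5482, 0.3896)

α = I⁻¹(τ − ω×Iω) = (-0.1750, 1.4820, 0.8960)
new body rate ω' = (-0.2175, 1.5482, 0.3896)
q⊗(0,ω) = (-0.8500000, -0.4085786, -1.0899498, -0.1121321)
q + ½dt·q⊗(0,ω), renormalized = (-0.7477, -0.0204, 0.4443, 0.4931)
a = F/m = (7.8000, -5.2000, -6.6000)
p' = p + v·dt = (0.7400, -1.3900, -0.2800)
new velocity v' = (2.1800, -2.4200, -2.4600)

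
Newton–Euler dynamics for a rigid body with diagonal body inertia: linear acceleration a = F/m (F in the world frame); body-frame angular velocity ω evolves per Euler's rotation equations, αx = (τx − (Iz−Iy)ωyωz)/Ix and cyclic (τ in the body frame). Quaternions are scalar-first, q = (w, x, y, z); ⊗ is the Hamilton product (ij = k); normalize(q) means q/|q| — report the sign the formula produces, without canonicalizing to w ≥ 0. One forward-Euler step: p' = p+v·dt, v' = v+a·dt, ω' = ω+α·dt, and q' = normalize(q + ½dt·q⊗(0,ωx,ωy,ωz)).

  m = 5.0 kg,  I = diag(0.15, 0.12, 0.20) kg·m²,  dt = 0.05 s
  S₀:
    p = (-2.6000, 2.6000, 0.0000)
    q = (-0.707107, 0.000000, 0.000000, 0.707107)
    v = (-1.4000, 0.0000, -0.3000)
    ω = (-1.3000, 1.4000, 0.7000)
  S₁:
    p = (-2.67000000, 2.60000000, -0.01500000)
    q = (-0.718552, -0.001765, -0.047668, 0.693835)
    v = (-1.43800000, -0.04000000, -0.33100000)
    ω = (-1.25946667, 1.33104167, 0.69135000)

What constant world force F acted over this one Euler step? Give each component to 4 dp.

Δv = v₁−v₀ = (-0.03800000, -0.04000000, -0.03100000)
m·(v₁−v₀)/dt = (-3.8000, -4.0000, -3.1000)

F = (-3.8000, -4.0000, -3.1000)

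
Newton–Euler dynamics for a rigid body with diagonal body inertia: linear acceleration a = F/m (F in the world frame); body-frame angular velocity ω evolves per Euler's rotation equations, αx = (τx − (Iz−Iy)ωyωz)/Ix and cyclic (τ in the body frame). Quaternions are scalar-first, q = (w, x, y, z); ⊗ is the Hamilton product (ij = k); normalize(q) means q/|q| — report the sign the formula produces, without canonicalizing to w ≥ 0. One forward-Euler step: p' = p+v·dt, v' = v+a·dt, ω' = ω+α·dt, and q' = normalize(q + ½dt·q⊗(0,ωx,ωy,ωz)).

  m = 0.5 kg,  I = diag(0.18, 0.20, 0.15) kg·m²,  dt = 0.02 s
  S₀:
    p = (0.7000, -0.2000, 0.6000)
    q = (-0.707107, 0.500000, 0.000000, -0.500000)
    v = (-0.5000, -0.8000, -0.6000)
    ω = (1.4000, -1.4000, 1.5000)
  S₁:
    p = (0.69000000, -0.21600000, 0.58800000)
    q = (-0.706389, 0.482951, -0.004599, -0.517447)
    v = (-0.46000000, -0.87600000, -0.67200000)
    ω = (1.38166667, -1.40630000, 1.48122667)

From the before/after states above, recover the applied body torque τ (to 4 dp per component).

τ = (-0.0600, 0.0000, -0.1800)

Δω = ω₁−ω₀ = (-0.01833333, -0.00630000, -0.01877333)
gyro term ω₀×Iω₀ = (0.1050, 0.0630, -0.0392)
τ = I·(Δω/dt) + ω₀×(Iω₀) = (-0.0600, 0.0000, -0.1800)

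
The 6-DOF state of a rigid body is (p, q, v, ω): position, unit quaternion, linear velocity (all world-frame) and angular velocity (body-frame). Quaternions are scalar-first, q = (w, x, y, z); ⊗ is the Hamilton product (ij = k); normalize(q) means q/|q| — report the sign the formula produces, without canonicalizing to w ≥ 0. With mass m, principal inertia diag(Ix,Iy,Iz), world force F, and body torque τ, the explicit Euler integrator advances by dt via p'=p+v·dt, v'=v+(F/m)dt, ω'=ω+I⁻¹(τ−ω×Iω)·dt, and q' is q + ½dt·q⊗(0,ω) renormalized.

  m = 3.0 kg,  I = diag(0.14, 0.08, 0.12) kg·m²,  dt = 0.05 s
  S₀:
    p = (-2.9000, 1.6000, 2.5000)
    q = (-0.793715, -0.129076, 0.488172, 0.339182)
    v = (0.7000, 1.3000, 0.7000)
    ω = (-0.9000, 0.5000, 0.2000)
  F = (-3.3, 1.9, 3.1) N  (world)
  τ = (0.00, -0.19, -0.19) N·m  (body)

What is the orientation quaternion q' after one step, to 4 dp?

q' = (-0.8041, -0.1130, 0.4711, 0.3445)

q⊗(0,ω) = (-0.4280908, 0.6423869, -0.6763061, 0.2160738)
q + ½dt·q⊗(0,ω), renormalized = (-0.8041, -0.1130, 0.4711, 0.3445)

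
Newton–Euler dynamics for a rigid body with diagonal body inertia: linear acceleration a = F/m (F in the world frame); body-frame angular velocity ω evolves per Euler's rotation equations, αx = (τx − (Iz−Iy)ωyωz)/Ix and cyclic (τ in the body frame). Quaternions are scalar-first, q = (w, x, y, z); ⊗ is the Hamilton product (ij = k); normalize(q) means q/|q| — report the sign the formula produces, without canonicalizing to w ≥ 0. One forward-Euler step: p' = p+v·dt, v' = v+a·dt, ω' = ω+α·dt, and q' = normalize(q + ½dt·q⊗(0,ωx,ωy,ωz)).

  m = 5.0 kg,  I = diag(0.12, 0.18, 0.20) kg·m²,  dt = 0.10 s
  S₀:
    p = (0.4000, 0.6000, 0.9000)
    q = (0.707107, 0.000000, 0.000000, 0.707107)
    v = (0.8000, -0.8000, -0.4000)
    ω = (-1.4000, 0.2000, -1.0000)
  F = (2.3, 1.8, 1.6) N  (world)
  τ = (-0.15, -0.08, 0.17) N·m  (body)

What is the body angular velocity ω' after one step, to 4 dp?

ω' = (-1.5217, 0.2178, -0.9066)

angular accel α = (-1.2167, 0.1778, 0.9340)
new body rate ω' = (-1.5217, 0.2178, -0.9066)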